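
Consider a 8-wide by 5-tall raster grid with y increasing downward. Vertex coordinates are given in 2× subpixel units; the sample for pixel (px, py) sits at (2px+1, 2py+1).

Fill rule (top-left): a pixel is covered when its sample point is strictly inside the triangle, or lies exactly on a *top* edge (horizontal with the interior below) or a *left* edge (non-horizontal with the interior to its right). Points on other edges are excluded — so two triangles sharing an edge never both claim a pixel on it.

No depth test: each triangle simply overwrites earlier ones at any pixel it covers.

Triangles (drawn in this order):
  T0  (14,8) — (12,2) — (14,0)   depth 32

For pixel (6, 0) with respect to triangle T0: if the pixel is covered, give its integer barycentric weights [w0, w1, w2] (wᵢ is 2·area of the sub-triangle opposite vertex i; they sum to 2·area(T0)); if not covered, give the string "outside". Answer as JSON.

T0:
  2·area = 16
  edge (14, 8)→(12, 2): d=(-2,-6) top-left  bias=+0
  edge (12, 2)→(14, 0): d=(2,-2) top-left  bias=+0
  edge (14, 0)→(14, 8): d=(0,8) right/bottom  bias=-1
    (6,0)@(13, 1): e=[8,0,8] → X  [on edge]
    (7,0)@(15, 1): e=[20,4,-8] → .
    (5,1)@(11, 3): e=[-8,0,24] → .  [on edge]
    (6,1)@(13, 3): e=[4,4,8] → X
    (7,1)@(15, 3): e=[16,8,-8] → .
    (4,2)@(9, 5): e=[-24,0,40] → .  [on edge]
    (6,2)@(13, 5): e=[0,8,8] → X  [on edge]
    (7,2)@(15, 5): e=[12,12,-8] → .
    (3,3)@(7, 7): e=[-40,0,56] → .  [on edge]
    (6,3)@(13, 7): e=[-4,12,8] → .
    (2,4)@(5, 9): e=[-56,0,72] → .  [on edge]
  covered (3 px):
    . . . . . . X .
    . . . . . . X .
    . . . . . . X .
    . . . . . . . .
    . . . . . . . .

Answer: [0,8,8]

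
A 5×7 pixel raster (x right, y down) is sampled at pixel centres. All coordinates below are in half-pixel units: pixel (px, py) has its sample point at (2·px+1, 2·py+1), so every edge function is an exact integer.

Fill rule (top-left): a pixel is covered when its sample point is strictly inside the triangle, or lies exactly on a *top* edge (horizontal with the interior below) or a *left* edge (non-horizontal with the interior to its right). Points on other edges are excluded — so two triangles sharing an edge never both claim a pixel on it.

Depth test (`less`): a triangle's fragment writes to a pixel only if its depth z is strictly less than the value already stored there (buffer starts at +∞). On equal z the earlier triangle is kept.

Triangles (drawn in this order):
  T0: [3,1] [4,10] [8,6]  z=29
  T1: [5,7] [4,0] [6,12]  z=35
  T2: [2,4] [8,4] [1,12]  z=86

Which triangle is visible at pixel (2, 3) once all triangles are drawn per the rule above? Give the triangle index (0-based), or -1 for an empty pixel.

T0:
  2·area = 40  (B↔C swapped to make it positive)
  edge (3, 1)→(8, 6): d=(5,5) right/bottom  bias=-1
  edge (8, 6)→(4, 10): d=(-4,4) right/bottom  bias=-1
  edge (4, 10)→(3, 1): d=(-1,-9) top-left  bias=+0
    (1,0)@(3, 1): e=[0,40,0] → .  [on edge]
    (2,1)@(5, 3): e=[0,24,16] → .  [on edge]
    (2,2)@(5, 5): e=[10,16,14] → X
    (3,2)@(7, 5): e=[0,8,32] → .  [on edge]
    (4,2)@(9, 5): e=[-10,0,50] → .  [on edge]
    (2,3)@(5, 7): e=[20,8,12] → X
    (3,3)@(7, 7): e=[10,0,30] → .  [on edge]
    (4,3)@(9, 7): e=[0,-8,48] → .  [on edge]
    (2,4)@(5, 9): e=[30,0,10] → .  [on edge]
    (1,5)@(3, 11): e=[50,0,-10] → .  [on edge]
    (0,6)@(1, 13): e=[70,0,-30] → .  [on edge]
  covered (2 px):
    . . . . .
    . . . . .
    . . X . .
    . . X . .
    . . . . .
    . . . . .
    . . . . .
T1:
  2·area = 2
  edge (5, 7)→(4, 0): d=(-1,-7) top-left  bias=+0
  edge (4, 0)→(6, 12): d=(2,12) right/bottom  bias=-1
  edge (6, 12)→(5, 7): d=(-1,-5) top-left  bias=+0
    (2,3)@(5, 7): e=[0,2,0] → X  [on edge]
    (3,3)@(7, 7): e=[14,-22,10] → .
    (2,4)@(5, 9): e=[-2,6,-2] → .
  covered (1 px):
    . . . . .
    . . . . .
    . . . . .
    . . X . .
    . . . . .
    . . . . .
    . . . . .
T2:
  2·area = 48
  edge (2, 4)→(8, 4): d=(6,0) top-left  bias=+0
  edge (8, 4)→(1, 12): d=(-7,8) right/bottom  bias=-1
  edge (1, 12)→(2, 4): d=(1,-8) top-left  bias=+0
    (1,2)@(3, 5): e=[6,33,9] → X
    (2,2)@(5, 5): e=[6,17,25] → X
    (3,2)@(7, 5): e=[6,1,41] → X
    (4,2)@(9, 5): e=[6,-15,57] → .
    (1,3)@(3, 7): e=[18,19,11] → X
    (3,3)@(7, 7): e=[18,-13,43] → .
    (1,4)@(3, 9): e=[30,5,13] → X
    (2,4)@(5, 9): e=[30,-11,29] → .
    (1,5)@(3, 11): e=[42,-9,15] → .
  covered (6 px):
    . . . . .
    . . . . .
    . X X X .
    . X X . .
    . X . . .
    . . . . .
    . . . . .

Z-buffer (winner per pixel, '.' = empty):
  . . . . .
  . . . . .
  . 2 0 2 .
  . 2 0 . .
  . 2 . . .
  . . . . .
  . . . . .

Answer: 0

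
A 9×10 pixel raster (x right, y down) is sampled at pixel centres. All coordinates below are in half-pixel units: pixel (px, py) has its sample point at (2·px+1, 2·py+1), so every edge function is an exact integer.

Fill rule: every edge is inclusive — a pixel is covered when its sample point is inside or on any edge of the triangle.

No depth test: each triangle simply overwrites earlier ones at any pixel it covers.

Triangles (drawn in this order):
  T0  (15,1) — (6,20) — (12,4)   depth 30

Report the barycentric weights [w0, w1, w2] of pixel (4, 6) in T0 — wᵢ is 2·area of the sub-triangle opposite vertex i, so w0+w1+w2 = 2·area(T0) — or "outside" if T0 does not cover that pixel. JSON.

T0:
  2·area = 30
  edge (15, 1)→(6, 20): d=(-9,19) inclusive
  edge (6, 20)→(12, 4): d=(6,-16) inclusive
  edge (12, 4)→(15, 1): d=(3,-3) inclusive
    (7,0)@(15, 1): e=[0,30,0] → █  [on edge]
    (8,0)@(17, 1): e=[-38,62,6] → ·
    (6,1)@(13, 3): e=[20,10,0] → █  [on edge]
    (7,1)@(15, 3): e=[-18,42,6] → ·
    (5,2)@(11, 5): e=[40,-10,0] → ·  [on edge]
    (6,2)@(13, 5): e=[2,22,6] → █
    (7,2)@(15, 5): e=[-36,54,12] → ·
    (4,3)@(9, 7): e=[60,-30,0] → ·  [on edge]
    (5,3)@(11, 7): e=[22,2,6] → █
    (6,3)@(13, 7): e=[-16,34,12] → ·
    (3,4)@(7, 9): e=[80,-50,0] → ·  [on edge]
    (5,4)@(11, 9): e=[4,14,12] → █
    (2,5)@(5, 11): e=[100,-70,0] → ·  [on edge]
    (1,6)@(3, 13): e=[120,-90,0] → ·  [on edge]
    (0,7)@(1, 15): e=[140,-110,0] → ·  [on edge]
  covered (6 px):
    · · · · · · · █ ·
    · · · · · · █ · ·
    · · · · · · █ · ·
    · · · · · █ · · ·
    · · · · · █ · · ·
    · · · · · · · · ·
    · · · · █ · · · ·
    · · · · · · · · ·
    · · · · · · · · ·
    · · · · · · · · ·

Result: [6,18,6]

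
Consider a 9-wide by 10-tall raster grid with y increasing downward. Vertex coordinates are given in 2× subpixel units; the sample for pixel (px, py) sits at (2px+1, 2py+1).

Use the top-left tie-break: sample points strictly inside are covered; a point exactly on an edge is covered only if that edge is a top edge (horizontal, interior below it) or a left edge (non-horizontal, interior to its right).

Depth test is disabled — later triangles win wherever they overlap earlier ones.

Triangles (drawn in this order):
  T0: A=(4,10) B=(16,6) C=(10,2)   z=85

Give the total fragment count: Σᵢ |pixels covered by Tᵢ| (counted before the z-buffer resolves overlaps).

T0:
  2·area = 72  (B↔C swapped to make it positive)
  edge (4, 10)→(10, 2): d=(6,-8) top-left  bias=+0
  edge (10, 2)→(16, 6): d=(6,4) right/bottom  bias=-1
  edge (16, 6)→(4, 10): d=(-12,4) right/bottom  bias=-1
    (5,1)@(11, 3): e=[14,2,56] → #
    (6,1)@(13, 3): e=[30,-6,48] → ·
    (4,2)@(9, 5): e=[10,22,40] → #
    (6,2)@(13, 5): e=[42,6,24] → #
    (7,2)@(15, 5): e=[58,-2,16] → ·
    (3,3)@(7, 7): e=[6,42,24] → #
    (6,3)@(13, 7): e=[54,18,0] → ·  [on edge]
    (2,4)@(5, 9): e=[2,62,8] → #
    (3,4)@(7, 9): e=[18,54,0] → ·  [on edge]
    (4,4)@(9, 9): e=[34,46,-8] → ·
    (5,4)@(11, 9): e=[50,38,-16] → ·
    (0,5)@(1, 11): e=[-18,90,0] → ·  [on edge]
  covered (8 px):
    · · · · · · · · ·
    · · · · · # · · ·
    · · · · # # # · ·
    · · · # # # · · ·
    · · # · · · · · ·
    · · · · · · · · ·
    · · · · · · · · ·
    · · · · · · · · ·
    · · · · · · · · ·
    · · · · · · · · ·

Result: 8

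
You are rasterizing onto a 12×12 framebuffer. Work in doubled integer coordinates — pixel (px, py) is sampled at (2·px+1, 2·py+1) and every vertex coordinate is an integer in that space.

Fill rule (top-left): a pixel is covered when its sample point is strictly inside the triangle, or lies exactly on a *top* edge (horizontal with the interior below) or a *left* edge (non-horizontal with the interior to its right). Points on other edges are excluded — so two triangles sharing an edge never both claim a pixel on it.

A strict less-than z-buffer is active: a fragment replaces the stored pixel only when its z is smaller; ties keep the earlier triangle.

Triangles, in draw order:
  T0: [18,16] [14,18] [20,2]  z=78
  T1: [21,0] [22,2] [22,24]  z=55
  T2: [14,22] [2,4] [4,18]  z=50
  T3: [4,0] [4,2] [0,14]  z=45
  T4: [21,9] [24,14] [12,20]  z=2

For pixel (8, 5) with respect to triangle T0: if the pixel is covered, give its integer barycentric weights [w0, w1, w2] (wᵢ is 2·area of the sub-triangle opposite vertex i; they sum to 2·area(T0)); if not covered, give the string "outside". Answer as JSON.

T0:
  2·area = 52
  edge (18, 16)→(14, 18): d=(-4,2) right/bottom  bias=-1
  edge (14, 18)→(20, 2): d=(6,-16) top-left  bias=+0
  edge (20, 2)→(18, 16): d=(-2,14) right/bottom  bias=-1
    (9,2)@(19, 5): e=[42,2,8] → #
    (10,2)@(21, 5): e=[38,34,-20] → ·
    (9,3)@(19, 7): e=[34,14,4] → #
    (10,3)@(21, 7): e=[30,46,-24] → ·
    (9,4)@(19, 9): e=[26,26,0] → ·  [on edge]
    (8,5)@(17, 11): e=[22,6,24] → #
    (9,5)@(19, 11): e=[18,38,-4] → ·
    (8,6)@(17, 13): e=[14,18,20] → #
    (9,6)@(19, 13): e=[10,50,-8] → ·
    (8,7)@(17, 15): e=[6,30,16] → #
    (9,7)@(19, 15): e=[2,62,-12] → ·
    (7,8)@(15, 17): e=[2,10,40] → #
    (8,11)@(17, 23): e=[-26,78,0] → ·  [on edge]
  covered (6 px):
    · · · · · · · · · · · ·
    · · · · · · · · · · · ·
    · · · · · · · · · # · ·
    · · · · · · · · · # · ·
    · · · · · · · · · · · ·
    · · · · · · · · # · · ·
    · · · · · · · · # · · ·
    · · · · · · · · # · · ·
    · · · · · · · # · · · ·
    · · · · · · · · · · · ·
    · · · · · · · · · · · ·
    · · · · · · · · · · · ·
T1:
  2·area = 22
  edge (21, 0)→(22, 2): d=(1,2) right/bottom  bias=-1
  edge (22, 2)→(22, 24): d=(0,22) right/bottom  bias=-1
  edge (22, 24)→(21, 0): d=(-1,-24) top-left  bias=+0
  covered (0 px):
    · · · · · · · · · · · ·
    · · · · · · · · · · · ·
    · · · · · · · · · · · ·
    · · · · · · · · · · · ·
    · · · · · · · · · · · ·
    · · · · · · · · · · · ·
    · · · · · · · · · · · ·
    · · · · · · · · · · · ·
    · · · · · · · · · · · ·
    · · · · · · · · · · · ·
    · · · · · · · · · · · ·
    · · · · · · · · · · · ·
T2:
  2·area = 132  (B↔C swapped to make it positive)
  edge (14, 22)→(4, 18): d=(-10,-4) top-left  bias=+0
  edge (4, 18)→(2, 4): d=(-2,-14) top-left  bias=+0
  edge (2, 4)→(14, 22): d=(12,18) right/bottom  bias=-1
    (1,3)@(3, 7): e=[106,8,18] → #
    (2,3)@(5, 7): e=[114,36,-18] → ·
    (1,4)@(3, 9): e=[86,4,42] → #
    (2,4)@(5, 9): e=[94,32,6] → #
    (3,4)@(7, 9): e=[102,60,-30] → ·
    (1,5)@(3, 11): e=[66,0,66] → #  [on edge]
    (3,5)@(7, 11): e=[82,56,-6] → ·
    (1,6)@(3, 13): e=[46,-4,90] → ·
    (2,6)@(5, 13): e=[54,24,54] → #
    (3,6)@(7, 13): e=[62,52,18] → #
    (4,6)@(9, 13): e=[70,80,-18] → ·
    (2,7)@(5, 15): e=[34,20,78] → #
  covered (17 px):
    · · · · · · · · · · · ·
    · · · · · · · · · · · ·
    · · · · · · · · · · · ·
    · # · · · · · · · · · ·
    · # # · · · · · · · · ·
    · # # · · · · · · · · ·
    · · # # · · · · · · · ·
    · · # # # · · · · · · ·
    · · # # # · · · · · · ·
    · · · # # # · · · · · ·
    · · · · · · # · · · · ·
    · · · · · · · · · · · ·
T3:
  2·area = 8
  edge (4, 0)→(4, 2): d=(0,2) right/bottom  bias=-1
  edge (4, 2)→(0, 14): d=(-4,12) right/bottom  bias=-1
  edge (0, 14)→(4, 0): d=(4,-14) top-left  bias=+0
    (1,2)@(3, 5): e=[2,0,6] → ·  [on edge]
    (0,5)@(1, 11): e=[6,0,2] → ·  [on edge]
  covered (0 px):
    · · · · · · · · · · · ·
    · · · · · · · · · · · ·
    · · · · · · · · · · · ·
    · · · · · · · · · · · ·
    · · · · · · · · · · · ·
    · · · · · · · · · · · ·
    · · · · · · · · · · · ·
    · · · · · · · · · · · ·
    · · · · · · · · · · · ·
    · · · · · · · · · · · ·
    · · · · · · · · · · · ·
    · · · · · · · · · · · ·
T4:
  2·area = 78
  edge (21, 9)→(24, 14): d=(3,5) right/bottom  bias=-1
  edge (24, 14)→(12, 20): d=(-12,6) right/bottom  bias=-1
  edge (12, 20)→(21, 9): d=(9,-11) top-left  bias=+0
    (10,4)@(21, 9): e=[0,78,0] → ·  [on edge]
    (10,5)@(21, 11): e=[6,54,18] → #
    (11,5)@(23, 11): e=[-4,42,40] → ·
    (9,6)@(19, 13): e=[22,42,14] → #
    (11,6)@(23, 13): e=[2,18,58] → #
    (8,7)@(17, 15): e=[38,30,10] → #
    (11,7)@(23, 15): e=[8,-6,76] → ·
    (7,8)@(15, 17): e=[54,18,6] → #
    (9,8)@(19, 17): e=[34,-6,50] → ·
    (10,8)@(21, 17): e=[24,-18,72] → ·
    (6,9)@(13, 19): e=[70,6,2] → #
    (7,9)@(15, 19): e=[60,-6,24] → ·
  covered (10 px):
    · · · · · · · · · · · ·
    · · · · · · · · · · · ·
    · · · · · · · · · · · ·
    · · · · · · · · · · · ·
    · · · · · · · · · · · ·
    · · · · · · · · · · # ·
    · · · · · · · · · # # #
    · · · · · · · · # # # ·
    · · · · · · · # # · · ·
    · · · · · · # · · · · ·
    · · · · · · · · · · · ·
    · · · · · · · · · · · ·

Final: [6,24,22]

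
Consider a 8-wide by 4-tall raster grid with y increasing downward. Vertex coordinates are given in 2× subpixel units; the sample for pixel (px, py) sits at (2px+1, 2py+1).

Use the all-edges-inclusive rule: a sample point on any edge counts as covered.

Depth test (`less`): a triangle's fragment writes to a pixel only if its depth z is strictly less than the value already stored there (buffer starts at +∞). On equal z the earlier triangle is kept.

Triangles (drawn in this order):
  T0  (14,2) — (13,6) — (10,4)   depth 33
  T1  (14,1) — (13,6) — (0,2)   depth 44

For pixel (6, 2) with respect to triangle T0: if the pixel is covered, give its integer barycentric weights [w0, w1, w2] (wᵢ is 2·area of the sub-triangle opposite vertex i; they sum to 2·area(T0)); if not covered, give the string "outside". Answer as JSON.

T0:
  2·area = 14
  edge (14, 2)→(13, 6): d=(-1,4) inclusive
  edge (13, 6)→(10, 4): d=(-3,-2) inclusive
  edge (10, 4)→(14, 2): d=(4,-2) inclusive
    (6,1)@(13, 3): e=[3,9,2] → X
    (7,1)@(15, 3): e=[-5,13,6] → .
    (6,2)@(13, 5): e=[1,3,10] → X
    (7,2)@(15, 5): e=[-7,7,14] → .
    (6,3)@(13, 7): e=[-1,-3,18] → .
  covered (2 px):
    . . . . . . . .
    . . . . . . X .
    . . . . . . X .
    . . . . . . . .
T1:
  2·area = 69
  edge (14, 1)→(13, 6): d=(-1,5) inclusive
  edge (13, 6)→(0, 2): d=(-13,-4) inclusive
  edge (0, 2)→(14, 1): d=(14,-1) inclusive
    (2,1)@(5, 3): e=[43,7,19] → X
    (3,1)@(7, 3): e=[33,15,21] → X
    (4,1)@(9, 3): e=[23,23,23] → X
    (5,1)@(11, 3): e=[13,31,25] → X
    (6,1)@(13, 3): e=[3,39,27] → X
    (7,1)@(15, 3): e=[-7,47,29] → .
    (2,2)@(5, 5): e=[41,-19,47] → .
    (3,2)@(7, 5): e=[31,-11,49] → .
    (4,2)@(9, 5): e=[21,-3,51] → .
    (5,2)@(11, 5): e=[11,5,53] → X
    (7,2)@(15, 5): e=[-9,21,57] → .
    (5,3)@(11, 7): e=[9,-21,81] → .
  covered (7 px):
    . . . . . . . .
    . . X X X X X .
    . . . . . X X .
    . . . . . . . .

Final: [3,10,1]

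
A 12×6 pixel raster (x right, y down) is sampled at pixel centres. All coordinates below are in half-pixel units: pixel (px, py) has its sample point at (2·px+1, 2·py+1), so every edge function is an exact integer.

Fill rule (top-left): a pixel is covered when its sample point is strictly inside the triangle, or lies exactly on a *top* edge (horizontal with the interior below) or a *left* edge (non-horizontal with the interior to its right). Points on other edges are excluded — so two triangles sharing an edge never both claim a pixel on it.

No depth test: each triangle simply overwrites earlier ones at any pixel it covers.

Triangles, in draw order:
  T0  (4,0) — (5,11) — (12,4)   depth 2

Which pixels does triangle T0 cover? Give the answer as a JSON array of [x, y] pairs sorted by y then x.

T0:
  2·area = 84  (B↔C swapped to make it positive)
  edge (4, 0)→(12, 4): d=(8,4) right/bottom  bias=-1
  edge (12, 4)→(5, 11): d=(-7,7) right/bottom  bias=-1
  edge (5, 11)→(4, 0): d=(-1,-11) top-left  bias=+0
    (2,0)@(5, 1): e=[4,70,10] → X
    (3,0)@(7, 1): e=[-4,56,32] → .
    (7,0)@(15, 1): e=[-36,0,120] → .  [on edge]
    (2,1)@(5, 3): e=[20,56,8] → X
    (3,1)@(7, 3): e=[12,42,30] → X
    (4,1)@(9, 3): e=[4,28,52] → X
    (5,1)@(11, 3): e=[-4,14,74] → .
    (6,1)@(13, 3): e=[-12,0,96] → .  [on edge]
    (2,2)@(5, 5): e=[36,42,6] → X
    (5,2)@(11, 5): e=[12,0,72] → .  [on edge]
    (2,3)@(5, 7): e=[52,28,4] → X
    (4,3)@(9, 7): e=[36,0,48] → .  [on edge]
    (3,4)@(7, 9): e=[60,0,24] → .  [on edge]
    (2,5)@(5, 11): e=[84,0,0] → .  [on edge]
  covered (10 px):
    . . X . . . . . . . . .
    . . X X X . . . . . . .
    . . X X X . . . . . . .
    . . X X . . . . . . . .
    . . X . . . . . . . . .
    . . . . . . . . . . . .

Answer: [[2,0],[2,1],[3,1],[4,1],[2,2],[3,2],[4,2],[2,3],[3,3],[2,4]]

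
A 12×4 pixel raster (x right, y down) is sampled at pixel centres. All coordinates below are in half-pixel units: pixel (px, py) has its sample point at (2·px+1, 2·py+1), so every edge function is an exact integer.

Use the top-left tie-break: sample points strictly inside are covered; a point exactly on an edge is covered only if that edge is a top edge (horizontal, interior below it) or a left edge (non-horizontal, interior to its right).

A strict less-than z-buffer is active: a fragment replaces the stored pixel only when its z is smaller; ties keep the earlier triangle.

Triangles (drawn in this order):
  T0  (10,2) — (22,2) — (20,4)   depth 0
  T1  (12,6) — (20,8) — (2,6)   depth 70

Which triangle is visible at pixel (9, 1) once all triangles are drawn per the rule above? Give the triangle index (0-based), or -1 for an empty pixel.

T0:
  2·area = 24
  edge (10, 2)→(22, 2): d=(12,0) top-left  bias=+0
  edge (22, 2)→(20, 4): d=(-2,2) right/bottom  bias=-1
  edge (20, 4)→(10, 2): d=(-10,-2) top-left  bias=+0
    (2,0)@(5, 1): e=[-12,36,0] → ·  [on edge]
    (11,0)@(23, 1): e=[-12,0,36] → ·  [on edge]
    (7,1)@(15, 3): e=[12,12,0] → █  [on edge]
    (8,1)@(17, 3): e=[12,8,4] → █
    (9,1)@(19, 3): e=[12,4,8] → █
    (10,1)@(21, 3): e=[12,0,12] → ·  [on edge]
    (7,2)@(15, 5): e=[36,8,-20] → ·
    (8,2)@(17, 5): e=[36,4,-16] → ·
    (9,2)@(19, 5): e=[36,0,-12] → ·  [on edge]
    (8,3)@(17, 7): e=[60,0,-36] → ·  [on edge]
  covered (3 px):
    · · · · · · · · · · · ·
    · · · · · · · █ █ █ · ·
    · · · · · · · · · · · ·
    · · · · · · · · · · · ·
T1:
  2·area = 20
  edge (12, 6)→(20, 8): d=(8,2) right/bottom  bias=-1
  edge (20, 8)→(2, 6): d=(-18,-2) top-left  bias=+0
  edge (2, 6)→(12, 6): d=(10,0) top-left  bias=+0
    (5,3)@(11, 7): e=[10,0,10] → █  [on edge]
    (6,3)@(13, 7): e=[6,4,10] → █
    (7,3)@(15, 7): e=[2,8,10] → █
    (8,3)@(17, 7): e=[-2,12,10] → ·
  covered (3 px):
    · · · · · · · · · · · ·
    · · · · · · · · · · · ·
    · · · · · · · · · · · ·
    · · · · · █ █ █ · · · ·

Z-buffer (winner per pixel, '.' = empty):
  . . . . . . . . . . . .
  . . . . . . . 0 0 0 . .
  . . . . . . . . . . . .
  . . . . . 1 1 1 . . . .

Result: 0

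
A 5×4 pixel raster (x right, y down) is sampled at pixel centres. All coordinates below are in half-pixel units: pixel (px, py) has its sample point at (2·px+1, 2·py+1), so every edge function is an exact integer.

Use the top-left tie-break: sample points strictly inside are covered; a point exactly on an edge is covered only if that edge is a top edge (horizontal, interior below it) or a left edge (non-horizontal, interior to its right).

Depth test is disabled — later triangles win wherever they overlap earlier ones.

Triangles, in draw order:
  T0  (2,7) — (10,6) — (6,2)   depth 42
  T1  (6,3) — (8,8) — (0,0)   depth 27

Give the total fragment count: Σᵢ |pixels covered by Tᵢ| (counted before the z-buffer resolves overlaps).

T0:
  2·area = 36  (B↔C swapped to make it positive)
  edge (2, 7)→(6, 2): d=(4,-5) top-left  bias=+0
  edge (6, 2)→(10, 6): d=(4,4) right/bottom  bias=-1
  edge (10, 6)→(2, 7): d=(-8,1) right/bottom  bias=-1
    (2,0)@(5, 1): e=[-9,0,45] → ·  [on edge]
    (3,1)@(7, 3): e=[9,0,27] → ·  [on edge]
    (2,2)@(5, 5): e=[7,16,13] → #
    (3,2)@(7, 5): e=[17,8,11] → #
    (4,2)@(9, 5): e=[27,0,9] → ·  [on edge]
    (2,3)@(5, 7): e=[15,24,-3] → ·
    (3,3)@(7, 7): e=[25,16,-5] → ·
  covered (2 px):
    · · · · ·
    · · · · ·
    · · # # ·
    · · · · ·
T1:
  2·area = 24
  edge (6, 3)→(8, 8): d=(2,5) right/bottom  bias=-1
  edge (8, 8)→(0, 0): d=(-8,-8) top-left  bias=+0
  edge (0, 0)→(6, 3): d=(6,3) right/bottom  bias=-1
    (0,0)@(1, 1): e=[21,0,3] → #  [on edge]
    (1,0)@(3, 1): e=[11,16,-3] → ·
    (0,1)@(1, 3): e=[25,-16,15] → ·
    (1,1)@(3, 3): e=[15,0,9] → #  [on edge]
    (2,1)@(5, 3): e=[5,16,3] → #
    (3,1)@(7, 3): e=[-5,32,-3] → ·
    (1,2)@(3, 5): e=[19,-16,21] → ·
    (2,2)@(5, 5): e=[9,0,15] → #  [on edge]
    (3,2)@(7, 5): e=[-1,16,9] → ·
    (2,3)@(5, 7): e=[13,-16,27] → ·
    (3,3)@(7, 7): e=[3,0,21] → #  [on edge]
    (4,3)@(9, 7): e=[-7,16,15] → ·
  covered (5 px):
    # · · · ·
    · # # · ·
    · · # · ·
    · · · # ·

Answer: 7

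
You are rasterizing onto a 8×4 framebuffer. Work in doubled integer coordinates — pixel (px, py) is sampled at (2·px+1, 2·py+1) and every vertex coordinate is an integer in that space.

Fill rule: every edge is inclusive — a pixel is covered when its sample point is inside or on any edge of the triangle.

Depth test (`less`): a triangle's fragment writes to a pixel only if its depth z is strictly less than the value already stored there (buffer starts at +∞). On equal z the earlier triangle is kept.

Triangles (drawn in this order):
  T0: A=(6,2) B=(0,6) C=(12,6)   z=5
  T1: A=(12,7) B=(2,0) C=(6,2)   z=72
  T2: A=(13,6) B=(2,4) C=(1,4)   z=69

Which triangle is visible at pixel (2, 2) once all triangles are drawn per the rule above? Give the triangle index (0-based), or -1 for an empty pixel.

T0:
  2·area = 48  (B↔C swapped to make it positive)
  edge (6, 2)→(12, 6): d=(6,4) inclusive
  edge (12, 6)→(0, 6): d=(-12,0) inclusive
  edge (0, 6)→(6, 2): d=(6,-4) inclusive
    (2,1)@(5, 3): e=[10,36,2] → █
    (3,1)@(7, 3): e=[2,36,10] → █
    (4,1)@(9, 3): e=[-6,36,18] → ·
    (1,2)@(3, 5): e=[30,12,6] → █
    (4,2)@(9, 5): e=[6,12,30] → █
    (5,2)@(11, 5): e=[-2,12,38] → ·
    (1,3)@(3, 7): e=[42,-12,18] → ·
    (2,3)@(5, 7): e=[34,-12,26] → ·
    (3,3)@(7, 7): e=[26,-12,34] → ·
    (4,3)@(9, 7): e=[18,-12,42] → ·
  covered (6 px):
    · · · · · · · ·
    · · █ █ · · · ·
    · █ █ █ █ · · ·
    · · · · · · · ·
T1:
  2·area = 8
  edge (12, 7)→(2, 0): d=(-10,-7) inclusive
  edge (2, 0)→(6, 2): d=(4,2) inclusive
  edge (6, 2)→(12, 7): d=(6,5) inclusive
    (3,1)@(7, 3): e=[5,2,1] → █
    (4,1)@(9, 3): e=[19,-2,-9] → ·
    (3,2)@(7, 5): e=[-15,10,13] → ·
  covered (1 px):
    · · · · · · · ·
    · · · █ · · · ·
    · · · · · · · ·
    · · · · · · · ·
T2:
  2·area = 2  (B↔C swapped to make it positive)
  edge (13, 6)→(1, 4): d=(-12,-2) inclusive
  edge (1, 4)→(2, 4): d=(1,0) inclusive
  edge (2, 4)→(13, 6): d=(11,2) inclusive
    (3,2)@(7, 5): e=[0,1,1] → █  [on edge]
    (4,2)@(9, 5): e=[4,1,-3] → ·
    (3,3)@(7, 7): e=[-24,3,23] → ·
  covered (1 px):
    · · · · · · · ·
    · · · · · · · ·
    · · · █ · · · ·
    · · · · · · · ·

Z-buffer (winner per pixel, '.' = empty):
  . . . . . . . .
  . . 0 0 . . . .
  . 0 0 0 0 . . .
  . . . . . . . .

Final: 0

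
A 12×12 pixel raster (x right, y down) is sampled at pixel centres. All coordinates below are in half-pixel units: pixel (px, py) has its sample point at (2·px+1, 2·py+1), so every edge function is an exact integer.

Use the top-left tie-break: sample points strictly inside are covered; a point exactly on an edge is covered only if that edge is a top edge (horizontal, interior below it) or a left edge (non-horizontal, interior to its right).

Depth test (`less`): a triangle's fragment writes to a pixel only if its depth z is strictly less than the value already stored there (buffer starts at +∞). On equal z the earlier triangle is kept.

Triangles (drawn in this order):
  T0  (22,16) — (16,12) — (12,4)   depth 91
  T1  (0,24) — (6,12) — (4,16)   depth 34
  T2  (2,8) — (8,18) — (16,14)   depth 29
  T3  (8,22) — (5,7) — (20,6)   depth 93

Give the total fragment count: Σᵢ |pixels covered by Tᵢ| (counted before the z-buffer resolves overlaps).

T0:
  2·area = 32
  edge (22, 16)→(16, 12): d=(-6,-4) top-left  bias=+0
  edge (16, 12)→(12, 4): d=(-4,-8) top-left  bias=+0
  edge (12, 4)→(22, 16): d=(10,12) right/bottom  bias=-1
    (7,4)@(15, 9): e=[14,4,14] → #
    (8,4)@(17, 9): e=[22,20,-10] → ·
    (7,5)@(15, 11): e=[2,-4,34] → ·
    (8,5)@(17, 11): e=[10,12,10] → #
    (9,5)@(19, 11): e=[18,28,-14] → ·
    (8,6)@(17, 13): e=[-2,4,30] → ·
    (9,6)@(19, 13): e=[6,20,6] → #
    (10,6)@(21, 13): e=[14,36,-18] → ·
    (9,7)@(19, 15): e=[-6,12,26] → ·
    (10,7)@(21, 15): e=[2,28,2] → #
    (11,7)@(23, 15): e=[10,44,-22] → ·
    (10,8)@(21, 17): e=[-10,20,22] → ·
  covered (4 px):
    · · · · · · · · · · · ·
    · · · · · · · · · · · ·
    · · · · · · · · · · · ·
    · · · · · · · · · · · ·
    · · · · · · · # · · · ·
    · · · · · · · · # · · ·
    · · · · · · · · · # · ·
    · · · · · · · · · · # ·
    · · · · · · · · · · · ·
    · · · · · · · · · · · ·
    · · · · · · · · · · · ·
    · · · · · · · · · · · ·
T1:
  degenerate (2·area = 0) — covers nothing
T2:
  2·area = 104  (B↔C swapped to make it positive)
  edge (2, 8)→(16, 14): d=(14,6) right/bottom  bias=-1
  edge (16, 14)→(8, 18): d=(-8,4) right/bottom  bias=-1
  edge (8, 18)→(2, 8): d=(-6,-10) top-left  bias=+0
    (1,4)@(3, 9): e=[8,92,4] → #
    (2,4)@(5, 9): e=[-4,84,24] → ·
    (1,5)@(3, 11): e=[36,76,-8] → ·
    (2,5)@(5, 11): e=[24,68,12] → #
    (3,5)@(7, 11): e=[12,60,32] → #
    (4,5)@(9, 11): e=[0,52,52] → ·  [on edge]
    (2,6)@(5, 13): e=[52,52,0] → #  [on edge]
    (4,6)@(9, 13): e=[28,36,40] → #
    (5,6)@(11, 13): e=[16,28,60] → #
    (6,6)@(13, 13): e=[4,20,80] → #
    (7,6)@(15, 13): e=[-8,12,100] → ·
    (2,7)@(5, 15): e=[80,36,-12] → ·
    (11,8)@(23, 17): e=[0,-52,156] → ·  [on edge]
    (5,11)@(11, 23): e=[156,-52,0] → ·  [on edge]
  covered (13 px):
    · · · · · · · · · · · ·
    · · · · · · · · · · · ·
    · · · · · · · · · · · ·
    · · · · · · · · · · · ·
    · # · · · · · · · · · ·
    · · # # · · · · · · · ·
    · · # # # # # · · · · ·
    · · · # # # # · · · · ·
    · · · · # · · · · · · ·
    · · · · · · · · · · · ·
    · · · · · · · · · · · ·
    · · · · · · · · · · · ·
T3:
  2·area = 228
  edge (8, 22)→(5, 7): d=(-3,-15) top-left  bias=+0
  edge (5, 7)→(20, 6): d=(15,-1) top-left  bias=+0
  edge (20, 6)→(8, 22): d=(-12,16) right/bottom  bias=-1
    (2,3)@(5, 7): e=[0,0,228] → #  [on edge]
    (3,3)@(7, 7): e=[30,2,196] → #
    (4,3)@(9, 7): e=[60,4,164] → #
    (5,3)@(11, 7): e=[90,6,132] → #
    (6,3)@(13, 7): e=[120,8,100] → #
    (7,3)@(15, 7): e=[150,10,68] → #
    (8,3)@(17, 7): e=[180,12,36] → #
    (9,3)@(19, 7): e=[210,14,4] → #
    (10,3)@(21, 7): e=[240,16,-28] → ·
    (2,4)@(5, 9): e=[-6,30,204] → ·
    (3,4)@(7, 9): e=[24,32,172] → #
    (9,4)@(19, 9): e=[204,44,-20] → ·
    (3,8)@(7, 17): e=[0,152,76] → #  [on edge]
  covered (31 px):
    · · · · · · · · · · · ·
    · · · · · · · · · · · ·
    · · · · · · · · · · · ·
    · · # # # # # # # # · ·
    · · · # # # # # # · · ·
    · · · # # # # # · · · ·
    · · · # # # # · · · · ·
    · · · # # # # · · · · ·
    · · · # # # · · · · · ·
    · · · · # · · · · · · ·
    · · · · · · · · · · · ·
    · · · · · · · · · · · ·

Answer: 48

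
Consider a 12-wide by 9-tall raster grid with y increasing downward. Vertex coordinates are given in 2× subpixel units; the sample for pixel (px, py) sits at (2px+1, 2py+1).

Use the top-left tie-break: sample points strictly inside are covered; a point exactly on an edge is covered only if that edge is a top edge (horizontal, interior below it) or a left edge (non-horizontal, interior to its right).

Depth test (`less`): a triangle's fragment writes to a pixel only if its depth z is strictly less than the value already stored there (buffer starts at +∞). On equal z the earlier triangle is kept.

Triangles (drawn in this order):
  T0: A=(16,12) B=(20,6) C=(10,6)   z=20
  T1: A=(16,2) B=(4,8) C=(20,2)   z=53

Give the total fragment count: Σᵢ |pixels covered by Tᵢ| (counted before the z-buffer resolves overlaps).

T0:
  2·area = 60  (B↔C swapped to make it positive)
  edge (16, 12)→(10, 6): d=(-6,-6) top-left  bias=+0
  edge (10, 6)→(20, 6): d=(10,0) top-left  bias=+0
  edge (20, 6)→(16, 12): d=(-4,6) right/bottom  bias=-1
    (2,0)@(5, 1): e=[0,-50,110] → .  [on edge]
    (3,1)@(7, 3): e=[0,-30,90] → .  [on edge]
    (4,2)@(9, 5): e=[0,-10,70] → .  [on edge]
    (5,3)@(11, 7): e=[0,10,50] → X  [on edge]
    (6,3)@(13, 7): e=[12,10,38] → X
    (7,3)@(15, 7): e=[24,10,26] → X
    (8,3)@(17, 7): e=[36,10,14] → X
    (9,3)@(19, 7): e=[48,10,2] → X
    (10,3)@(21, 7): e=[60,10,-10] → .
    (5,4)@(11, 9): e=[-12,30,42] → .
    (6,4)@(13, 9): e=[0,30,30] → X  [on edge]
    (9,4)@(19, 9): e=[36,30,-6] → .
    (7,5)@(15, 11): e=[0,50,10] → X  [on edge]
    (8,6)@(17, 13): e=[0,70,-10] → .  [on edge]
    (9,7)@(19, 15): e=[0,90,-30] → .  [on edge]
    (10,8)@(21, 17): e=[0,110,-50] → .  [on edge]
  covered (9 px):
    . . . . . . . . . . . .
    . . . . . . . . . . . .
    . . . . . . . . . . . .
    . . . . . X X X X X . .
    . . . . . . X X X . . .
    . . . . . . . X . . . .
    . . . . . . . . . . . .
    . . . . . . . . . . . .
    . . . . . . . . . . . .
T1:
  2·area = 24  (B↔C swapped to make it positive)
  edge (16, 2)→(20, 2): d=(4,0) top-left  bias=+0
  edge (20, 2)→(4, 8): d=(-16,6) right/bottom  bias=-1
  edge (4, 8)→(16, 2): d=(12,-6) top-left  bias=+0
    (7,1)@(15, 3): e=[4,14,6] → X
    (8,1)@(17, 3): e=[4,2,18] → X
    (9,1)@(19, 3): e=[4,-10,30] → .
    (5,2)@(11, 5): e=[12,6,6] → X
    (6,2)@(13, 5): e=[12,-6,18] → .
    (7,2)@(15, 5): e=[12,-18,30] → .
    (8,2)@(17, 5): e=[12,-30,42] → .
    (5,3)@(11, 7): e=[20,-26,30] → .
  covered (3 px):
    . . . . . . . . . . . .
    . . . . . . . X X . . .
    . . . . . X . . . . . .
    . . . . . . . . . . . .
    . . . . . . . . . . . .
    . . . . . . . . . . . .
    . . . . . . . . . . . .
    . . . . . . . . . . . .
    . . . . . . . . . . . .

Result: 12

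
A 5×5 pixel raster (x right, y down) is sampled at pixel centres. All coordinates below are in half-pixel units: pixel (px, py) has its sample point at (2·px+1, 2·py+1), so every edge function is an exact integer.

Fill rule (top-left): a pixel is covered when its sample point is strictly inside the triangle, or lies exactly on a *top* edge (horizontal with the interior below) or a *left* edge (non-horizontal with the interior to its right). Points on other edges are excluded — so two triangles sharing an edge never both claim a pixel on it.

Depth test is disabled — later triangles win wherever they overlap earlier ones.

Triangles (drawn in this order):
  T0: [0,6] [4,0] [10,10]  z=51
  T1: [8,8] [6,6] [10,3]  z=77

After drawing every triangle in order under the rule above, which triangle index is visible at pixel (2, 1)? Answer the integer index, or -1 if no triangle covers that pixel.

T0:
  2·area = 76
  edge (0, 6)→(4, 0): d=(4,-6) top-left  bias=+0
  edge (4, 0)→(10, 10): d=(6,10) right/bottom  bias=-1
  edge (10, 10)→(0, 6): d=(-10,-4) top-left  bias=+0
    (1,1)@(3, 3): e=[6,28,42] → █
    (2,1)@(5, 3): e=[18,8,50] → █
    (3,1)@(7, 3): e=[30,-12,58] → ·
    (0,2)@(1, 5): e=[2,60,14] → █
    (3,2)@(7, 5): e=[38,0,38] → ·  [on edge]
    (0,3)@(1, 7): e=[10,72,-6] → ·
    (1,3)@(3, 7): e=[22,52,2] → █
    (3,3)@(7, 7): e=[46,12,18] → █
    (4,3)@(9, 7): e=[58,-8,26] → ·
    (1,4)@(3, 9): e=[30,64,-18] → ·
    (2,4)@(5, 9): e=[42,44,-10] → ·
    (3,4)@(7, 9): e=[54,24,-2] → ·
  covered (9 px):
    · · · · ·
    · █ █ · ·
    █ █ █ · ·
    · █ █ █ ·
    · · · · █
T1:
  2·area = 14
  edge (8, 8)→(6, 6): d=(-2,-2) top-left  bias=+0
  edge (6, 6)→(10, 3): d=(4,-3) top-left  bias=+0
  edge (10, 3)→(8, 8): d=(-2,5) right/bottom  bias=-1
    (0,0)@(1, 1): e=[0,-35,49] → ·  [on edge]
    (1,1)@(3, 3): e=[0,-21,35] → ·  [on edge]
    (2,2)@(5, 5): e=[0,-7,21] → ·  [on edge]
    (4,2)@(9, 5): e=[8,5,1] → █
    (3,3)@(7, 7): e=[0,7,7] → █  [on edge]
    (4,3)@(9, 7): e=[4,13,-3] → ·
    (3,4)@(7, 9): e=[-4,15,3] → ·
    (4,4)@(9, 9): e=[0,21,-7] → ·  [on edge]
  covered (2 px):
    · · · · ·
    · · · · ·
    · · · · █
    · · · █ ·
    · · · · ·

Z-buffer (winner per pixel, '.' = empty):
  . . . . .
  . 0 0 . .
  0 0 0 . 1
  . 0 0 1 .
  . . . . 0

Result: 0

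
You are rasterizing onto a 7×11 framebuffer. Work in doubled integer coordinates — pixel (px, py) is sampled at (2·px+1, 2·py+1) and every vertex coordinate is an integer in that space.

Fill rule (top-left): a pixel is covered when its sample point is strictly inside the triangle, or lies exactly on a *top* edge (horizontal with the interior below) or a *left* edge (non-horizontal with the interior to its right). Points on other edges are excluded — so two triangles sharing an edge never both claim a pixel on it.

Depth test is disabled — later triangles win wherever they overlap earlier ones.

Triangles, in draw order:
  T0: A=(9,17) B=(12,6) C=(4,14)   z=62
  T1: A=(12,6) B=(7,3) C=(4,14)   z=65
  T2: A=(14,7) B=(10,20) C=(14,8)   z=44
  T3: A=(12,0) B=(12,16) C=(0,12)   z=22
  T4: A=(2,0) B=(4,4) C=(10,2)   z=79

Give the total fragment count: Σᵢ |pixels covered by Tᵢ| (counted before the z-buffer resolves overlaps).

T0:
  2·area = 64  (B↔C swapped to make it positive)
  edge (9, 17)→(4, 14): d=(-5,-3) top-left  bias=+0
  edge (4, 14)→(12, 6): d=(8,-8) top-left  bias=+0
  edge (12, 6)→(9, 17): d=(-3,11) right/bottom  bias=-1
    (6,2)@(13, 5): e=[72,0,-8] → ·  [on edge]
    (5,3)@(11, 7): e=[56,0,8] → #  [on edge]
    (6,3)@(13, 7): e=[62,16,-14] → ·
    (4,4)@(9, 9): e=[40,0,24] → #  [on edge]
    (6,4)@(13, 9): e=[52,32,-20] → ·
    (3,5)@(7, 11): e=[24,0,40] → #  [on edge]
    (5,5)@(11, 11): e=[36,32,-4] → ·
    (2,6)@(5, 13): e=[8,0,56] → #  [on edge]
    (5,6)@(11, 13): e=[26,48,-10] → ·
    (1,7)@(3, 15): e=[-8,0,72] → ·  [on edge]
    (2,7)@(5, 15): e=[-2,16,50] → ·
    (3,7)@(7, 15): e=[4,32,28] → #
    (0,8)@(1, 17): e=[-24,0,88] → ·  [on edge]
    (4,8)@(9, 17): e=[0,64,0] → ·  [on edge]
  covered (10 px):
    · · · · · · ·
    · · · · · · ·
    · · · · · · ·
    · · · · · # ·
    · · · · # # ·
    · · · # # · ·
    · · # # # · ·
    · · · # # · ·
    · · · · · · ·
    · · · · · · ·
    · · · · · · ·
T1:
  2·area = 64  (B↔C swapped to make it positive)
  edge (12, 6)→(4, 14): d=(-8,8) right/bottom  bias=-1
  edge (4, 14)→(7, 3): d=(3,-11) top-left  bias=+0
  edge (7, 3)→(12, 6): d=(5,3) right/bottom  bias=-1
    (3,1)@(7, 3): e=[64,0,0] → ·  [on edge]
    (3,2)@(7, 5): e=[48,6,10] → #
    (4,2)@(9, 5): e=[32,28,4] → #
    (5,2)@(11, 5): e=[16,50,-2] → ·
    (6,2)@(13, 5): e=[0,72,-8] → ·  [on edge]
    (3,3)@(7, 7): e=[32,12,20] → #
    (5,3)@(11, 7): e=[0,56,8] → ·  [on edge]
    (3,4)@(7, 9): e=[16,18,30] → #
    (4,4)@(9, 9): e=[0,40,24] → ·  [on edge]
    (2,5)@(5, 11): e=[16,2,46] → #
    (3,5)@(7, 11): e=[0,24,40] → ·  [on edge]
    (2,6)@(5, 13): e=[0,8,56] → ·  [on edge]
    (1,7)@(3, 15): e=[0,-8,72] → ·  [on edge]
    (0,8)@(1, 17): e=[0,-24,88] → ·  [on edge]
  covered (6 px):
    · · · · · · ·
    · · · · · · ·
    · · · # # · ·
    · · · # # · ·
    · · · # · · ·
    · · # · · · ·
    · · · · · · ·
    · · · · · · ·
    · · · · · · ·
    · · · · · · ·
    · · · · · · ·
T2:
  2·area = 4  (B↔C swapped to make it positive)
  edge (14, 7)→(14, 8): d=(0,1) right/bottom  bias=-1
  edge (14, 8)→(10, 20): d=(-4,12) right/bottom  bias=-1
  edge (10, 20)→(14, 7): d=(4,-13) top-left  bias=+0
    (6,5)@(13, 11): e=[1,0,3] → ·  [on edge]
    (5,8)@(11, 17): e=[3,0,1] → ·  [on edge]
  covered (0 px):
    · · · · · · ·
    · · · · · · ·
    · · · · · · ·
    · · · · · · ·
    · · · · · · ·
    · · · · · · ·
    · · · · · · ·
    · · · · · · ·
    · · · · · · ·
    · · · · · · ·
    · · · · · · ·
T3:
  2·area = 192
  edge (12, 0)→(12, 16): d=(0,16) right/bottom  bias=-1
  edge (12, 16)→(0, 12): d=(-12,-4) top-left  bias=+0
  edge (0, 12)→(12, 0): d=(12,-12) top-left  bias=+0
    (5,0)@(11, 1): e=[16,176,0] → #  [on edge]
    (6,0)@(13, 1): e=[-16,184,24] → ·
    (4,1)@(9, 3): e=[48,144,0] → #  [on edge]
    (6,1)@(13, 3): e=[-16,160,48] → ·
    (3,2)@(7, 5): e=[80,112,0] → #  [on edge]
    (6,2)@(13, 5): e=[-16,136,72] → ·
    (2,3)@(5, 7): e=[112,80,0] → #  [on edge]
    (6,3)@(13, 7): e=[-16,112,96] → ·
    (1,4)@(3, 9): e=[144,48,0] → #  [on edge]
    (6,4)@(13, 9): e=[-16,88,120] → ·
    (0,5)@(1, 11): e=[176,16,0] → #  [on edge]
    (6,5)@(13, 11): e=[-16,64,144] → ·
    (1,6)@(3, 13): e=[144,0,48] → #  [on edge]
    (4,7)@(9, 15): e=[48,0,144] → #  [on edge]
  covered (28 px):
    · · · · · # ·
    · · · · # # ·
    · · · # # # ·
    · · # # # # ·
    · # # # # # ·
    # # # # # # ·
    · # # # # # ·
    · · · · # # ·
    · · · · · · ·
    · · · · · · ·
    · · · · · · ·
T4:
  2·area = 28  (B↔C swapped to make it positive)
  edge (2, 0)→(10, 2): d=(8,2) right/bottom  bias=-1
  edge (10, 2)→(4, 4): d=(-6,2) right/bottom  bias=-1
  edge (4, 4)→(2, 0): d=(-2,-4) top-left  bias=+0
    (1,0)@(3, 1): e=[6,20,2] → #
    (2,0)@(5, 1): e=[2,16,10] → #
    (3,0)@(7, 1): e=[-2,12,18] → ·
    (6,0)@(13, 1): e=[-14,0,42] → ·  [on edge]
    (1,1)@(3, 3): e=[22,8,-2] → ·
    (2,1)@(5, 3): e=[18,4,6] → #
    (3,1)@(7, 3): e=[14,0,14] → ·  [on edge]
    (0,2)@(1, 5): e=[42,0,-14] → ·  [on edge]
    (2,2)@(5, 5): e=[34,-8,2] → ·
  covered (3 px):
    · # # · · · ·
    · · # · · · ·
    · · · · · · ·
    · · · · · · ·
    · · · · · · ·
    · · · · · · ·
    · · · · · · ·
    · · · · · · ·
    · · · · · · ·
    · · · · · · ·
    · · · · · · ·

Final: 47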